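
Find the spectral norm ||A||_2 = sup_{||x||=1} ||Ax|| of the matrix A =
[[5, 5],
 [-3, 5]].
||A||_2 = sqrt((84 + sqrt(656))/2) ≈ 7.4031 (= sqrt(largest eigenvalue of A^T A))

||A||_2 = sigma_max(A) = sqrt(lambda_max(A^T A)). Form the symmetric matrix M = A^T A =
[[34, 10],
 [10, 50]].
Its characteristic polynomial (trace, determinant of M give the coefficients) is
  p(λ) = det(λ I - M) = λ^2 - 84λ + 1600.
For λ^2 - 84λ + 1600 the discriminant is 656. It is nonnegative but not a perfect square, so the roots are real and irrational: λ = (84 ± sqrt(656))/2 ≈ 54.8062, 29.1938.
So the eigenvalues of A^T A are ≈ 29.1938, 54.8062 (all ≥ 0, as they must be for A^T A). The largest is λ_max = (84 + sqrt(656))/2 ≈ 54.8062, hence ||A||_2 = sqrt(λ_max) = sqrt((84 + sqrt(656))/2) ≈ 7.4031.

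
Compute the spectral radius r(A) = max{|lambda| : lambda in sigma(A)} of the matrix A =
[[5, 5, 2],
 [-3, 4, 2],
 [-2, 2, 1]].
r(A) ≈ 6.6503

The eigenvalues of A are the roots of its characteristic polynomial. With M = A (coefficients from the trace, the sum of principal 2x2 minors, and det A):
  p(λ) = det(λ I - M) = λ^3 - 10λ^2 + 44λ + 1.
No integer candidate from the rational root theorem (±divisors of 1) is a root, so the roots are irrational. The cubic discriminant is Δ = -151083 < 0, so there is one real root and a complex-conjugate pair. p(-1) = -54 and p(0) = 1 have opposite signs, so a root lies in (-1, 0); Newton's method refines it to λ ≈ -0.0226. Dividing out (λ - (-0.0226)) leaves approximately λ^2 - 10.0226λ + 44.2266. For λ^2 - 10.0226λ + 44.2266 the discriminant is -76.4538. It is negative, so the remaining roots are the complex-conjugate pair λ ≈ 5.0113 ± 4.3719i. Their product equals the constant term, so |λ|^2 ≈ 44.2266 and |λ| ≈ 6.6503.
Thus the eigenvalues (to 4 decimals) are -0.0226 (modulus 0.0226); 5.0113 ± 4.3719i (modulus 6.6503). The spectral radius is the largest modulus: r(A) ≈ 6.6503. (Cross-check: r(A) ≤ ||A||_2 ≈ 7.6158; equality holds whenever A is normal, though it can also hold for some non-normal A.)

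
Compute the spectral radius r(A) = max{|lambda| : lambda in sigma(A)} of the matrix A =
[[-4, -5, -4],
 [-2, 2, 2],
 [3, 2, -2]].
r(A) ≈ 4.3066

The eigenvalues of A are the roots of its characteristic polynomial. With M = A (coefficients from the trace, the sum of principal 2x2 minors, and det A):
  p(λ) = det(λ I - M) = λ^3 + 4λ^2 - 6λ - 62.
No integer candidate from the rational root theorem (±divisors of 62) is a root, so the roots are irrational. The cubic discriminant is Δ = -59692 < 0, so there is one real root and a complex-conjugate pair. p(3) = -17 and p(4) = 42 have opposite signs, so a root lies in (3, 4); Newton's method refines it to λ ≈ 3.3429. Dividing out (λ - (3.3429)) leaves approximately λ^2 + 7.3429λ + 18.5467. For λ^2 + 7.3429λ + 18.5467 the discriminant is -20.2685. It is negative, so the remaining roots are the complex-conjugate pair λ ≈ -3.6715 ± 2.251i. Their product equals the constant term, so |λ|^2 ≈ 18.5467 and |λ| ≈ 4.3066.
Thus the eigenvalues (to 4 decimals) are 3.3429 (modulus 3.3429); -3.6715 ± 2.251i (modulus 4.3066). The spectral radius is the largest modulus: r(A) ≈ 4.3066. (Cross-check: r(A) ≤ ||A||_2 ≈ 7.914; equality holds whenever A is normal, though it can also hold for some non-normal A.)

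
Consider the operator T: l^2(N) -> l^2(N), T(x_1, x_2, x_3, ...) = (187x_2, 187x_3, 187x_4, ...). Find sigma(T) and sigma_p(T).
sigma(T) = closed disk {z in C : |z| ≤ 187}; sigma_p(T) = open disk {z in C : |z| < 187}

Note T = 187·V where V is the unit left shift (V x)_k = x_{k+1}; so sigma(T) = 187·sigma(V) and ||T|| = 187||V||. ||T x||^2 = 34969sum_{k≥2} |x_k|^2 ≤ 34969||x||^2, with equality on {x : x_1 = 0}, so ||T|| = 187. For any lambda with |lambda| < 187, set r = lambda/187 (|r| < 1); the vector x = (1, r, r^2, ...) is in l^2 and satisfies T x = 187(r, r^2, ...) = lambda x, so lambda is an eigenvalue. On the boundary |lambda| = 187 the geometric series diverges, so no l^2 eigenvector exists, but these lambda lie in the approximate point spectrum. Hence sigma(T) is the closed disk of radius 187 and sigma_p(T) is the open disk.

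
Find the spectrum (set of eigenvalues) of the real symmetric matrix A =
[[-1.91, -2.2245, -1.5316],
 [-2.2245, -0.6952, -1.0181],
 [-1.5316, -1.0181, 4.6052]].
sigma(A) ≈ {-4, 1, 5}

A is real symmetric, so its spectrum consists of real eigenvalues. Expanding the characteristic polynomial of the displayed matrix gives
  det(λ I - A) = p(λ) = λ^3 + (-2)λ^2 + (-19)λ + (20).
Solving p(λ) = 0 yields eigenvalues ≈ -4, 1, 5. (A is shown rounded to 4 decimals, so these recover the underlying integer eigenvalues to within that precision.)
Verification: the trace of A = 2 equals the sum of eigenvalues 2, and det(A) ≈ -20.0003 matches the eigenvalue product -20.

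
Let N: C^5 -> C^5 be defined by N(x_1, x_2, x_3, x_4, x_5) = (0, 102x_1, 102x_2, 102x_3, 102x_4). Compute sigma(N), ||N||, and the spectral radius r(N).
sigma(N) = {0}; ||N|| = 102; r(N) = 0. (N is nilpotent with N^5 = 0.)

On C^5, N is a strictly lower-triangular matrix with 102 on the subdiagonal and zeros elsewhere, so its characteristic polynomial is lambda^5 and every eigenvalue is 0: sigma(N) = {0}. For the operator norm, N e_i = 102e_{i+1} for i = 1, ..., 4 and N e_5 = 0, so the singular values of N are 102 (with multiplicity 4) and 0; hence ||N|| = 102. The spectral radius r(N) = max|lambda| = 0. Note ||N|| > r(N) — characteristic of non-normal nilpotent operators. Indeed N^5 = 0.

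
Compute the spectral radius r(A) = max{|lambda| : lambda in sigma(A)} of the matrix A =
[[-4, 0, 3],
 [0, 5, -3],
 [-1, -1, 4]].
r(A) ≈ 6.2019

The eigenvalues of A are the roots of its characteristic polynomial. With M = A (coefficients from the trace, the sum of principal 2x2 minors, and det A):
  p(λ) = det(λ I - M) = λ^3 - 5λ^2 - 16λ + 53.
No integer candidate from the rational root theorem (±divisors of 53) is a root, so the roots are irrational. The cubic discriminant is Δ = 49761 > 0, so there are three distinct real roots. p(-4) = -27 and p(-3) = 29 have opposite signs, so a root lies in (-4, -3); Newton's method refines it to λ ≈ -3.5854. p(2) = 9 and p(3) = -13 have opposite signs, so a root lies in (2, 3); Newton's method refines it to λ ≈ 2.3835. p(6) = -7 and p(7) = 39 have opposite signs, so a root lies in (6, 7); Newton's method refines it to λ ≈ 6.2019. Check (Vieta): the three roots sum to 5, matching tr M = 5.
Thus the eigenvalues (to 4 decimals) are -3.5854 (modulus 3.5854); 2.3835 (modulus 2.3835); 6.2019 (modulus 6.2019). The spectral radius is the largest modulus: r(A) ≈ 6.2019. (Cross-check: r(A) ≤ ||A||_2 ≈ 7.3654; equality holds whenever A is normal, though it can also hold for some non-normal A.)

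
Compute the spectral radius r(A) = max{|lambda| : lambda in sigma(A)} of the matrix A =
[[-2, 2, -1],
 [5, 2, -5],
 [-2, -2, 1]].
r(A) ≈ 6.1113

The eigenvalues of A are the roots of its characteristic polynomial. With M = A (coefficients from the trace, the sum of principal 2x2 minors, and det A):
  p(λ) = det(λ I - M) = λ^3 - λ^2 - 26λ - 32.
No integer candidate from the rational root theorem (±divisors of 32) is a root, so the roots are irrational. The cubic discriminant is Δ = 28228 > 0, so there are three distinct real roots. p(-4) = -8 and p(-3) = 10 have opposite signs, so a root lies in (-4, -3); Newton's method refines it to λ ≈ -3.6936. p(-2) = 8 and p(-1) = -8 have opposite signs, so a root lies in (-2, -1); Newton's method refines it to λ ≈ -1.4176. p(6) = -8 and p(7) = 80 have opposite signs, so a root lies in (6, 7); Newton's method refines it to λ ≈ 6.1113. Check (Vieta): the three roots sum to 1, matching tr M = 1.
Thus the eigenvalues (to 4 decimals) are -3.6936 (modulus 3.6936); -1.4176 (modulus 1.4176); 6.1113 (modulus 6.1113). The spectral radius is the largest modulus: r(A) ≈ 6.1113. (Cross-check: r(A) ≤ ||A||_2 ≈ 7.8074; equality holds whenever A is normal, though it can also hold for some non-normal A.)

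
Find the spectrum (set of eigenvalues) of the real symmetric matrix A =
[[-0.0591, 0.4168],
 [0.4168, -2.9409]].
sigma(A) ≈ {-3, 0}

A is real symmetric, so its spectrum consists of real eigenvalues. Expanding the characteristic polynomial of the displayed matrix gives
  det(λ I - A) = p(λ) = λ^2 + (3)λ + (0).
Solving p(λ) = 0 yields eigenvalues ≈ -3, 0. (A is shown rounded to 4 decimals, so these recover the underlying integer eigenvalues to within that precision.)
Verification: the trace of A = -3 equals the sum of eigenvalues -3, and det(A) ≈ 0.0001 matches the eigenvalue product 0.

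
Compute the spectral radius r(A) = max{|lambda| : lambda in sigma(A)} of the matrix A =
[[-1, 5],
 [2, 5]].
r(A) = (4 + sqrt(76))/2 ≈ 6.3589

The eigenvalues of A are the roots of its characteristic polynomial. With M = A (coefficients from the trace and determinant):
  p(λ) = det(λ I - M) = λ^2 - 4λ - 15.
For λ^2 - 4λ - 15 the discriminant is 76. It is nonnegative but not a perfect square, so the roots are real and irrational: λ = (4 ± sqrt(76))/2 ≈ 6.3589, -2.3589.
Thus the eigenvalues (to 4 decimals) are 6.3589 (modulus 6.3589); -2.3589 (modulus 2.3589). The spectral radius is the largest modulus: r(A) = (4 + sqrt(76))/2 ≈ 6.3589. (Cross-check: r(A) ≤ ||A||_2 ≈ 7.1098; equality holds whenever A is normal, though it can also hold for some non-normal A.)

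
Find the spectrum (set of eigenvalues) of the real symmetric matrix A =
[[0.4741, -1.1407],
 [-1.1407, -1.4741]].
sigma(A) ≈ {-2, 1}

A is real symmetric, so its spectrum consists of real eigenvalues. Expanding the characteristic polynomial of the displayed matrix gives
  det(λ I - A) = p(λ) = λ^2 + (1)λ + (-2).
Solving p(λ) = 0 yields eigenvalues ≈ -2, 1. (A is shown rounded to 4 decimals, so these recover the underlying integer eigenvalues to within that precision.)
Verification: the trace of A = -1 equals the sum of eigenvalues -1, and det(A) ≈ -2.0001 matches the eigenvalue product -2.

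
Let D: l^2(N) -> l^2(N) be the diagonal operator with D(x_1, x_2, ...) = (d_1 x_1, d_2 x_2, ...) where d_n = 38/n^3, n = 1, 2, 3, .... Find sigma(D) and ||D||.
sigma(D) = {38/n^3 : n ≥ 1} ∪ {0}; ||D|| = 38

A bounded diagonal operator on l^2 with diagonal entries d_n has spectrum equal to the closure of {d_n : n ≥ 1}: every d_n is an eigenvalue (with eigenvector e_n), so {d_n} ⊂ sigma(D); the spectrum is closed, so its closure is too; and for lambda not in the closure, (D - lambda I) has bounded inverse (the diagonal entries 1/(d_n - lambda) are bounded). For our sequence d_n = 38/n^3, n = 1, 2, 3, ...:
  - {d_n} = {38/n^3 : n ≥ 1}; the only limit point is 0
  - closure = {38/n^3 : n ≥ 1} ∪ {0}
For the norm: a diagonal operator has ||D|| = sup_n |d_n|. Here d_n = 38/n^3 is positive and decreasing, so sup_n |d_n| = d_1 = 38. So ||D|| = 38.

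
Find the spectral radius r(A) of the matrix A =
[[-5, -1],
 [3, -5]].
r(A) = sqrt(28) ≈ 5.2915

The eigenvalues of A are the roots of its characteristic polynomial. With M = A (coefficients from the trace and determinant):
  p(λ) = det(λ I - M) = λ^2 + 10λ + 28.
For λ^2 + 10λ + 28 the discriminant is -12. It is negative, so the roots are the complex-conjugate pair λ = -5 ± (sqrt(12)/2) i ≈ -5 ± 1.7321i. For a conjugate pair the product of the roots equals the constant term, so |λ|^2 = 28 and |λ| = sqrt(28) ≈ 5.2915.
Thus the eigenvalues (to 4 decimals) are -5 ± 1.7321i (modulus 5.2915). The spectral radius is the largest modulus: r(A) = sqrt(28) ≈ 5.2915. (Cross-check: r(A) ≤ ||A||_2 ≈ 6.3852; equality holds whenever A is normal, though it can also hold for some non-normal A.)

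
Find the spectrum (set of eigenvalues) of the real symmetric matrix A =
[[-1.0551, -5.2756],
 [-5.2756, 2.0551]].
sigma(A) ≈ {-5, 6}

A is real symmetric, so its spectrum consists of real eigenvalues. Expanding the characteristic polynomial of the displayed matrix gives
  det(λ I - A) = p(λ) = λ^2 + (-1)λ + (-30).
Solving p(λ) = 0 yields eigenvalues ≈ -5, 6. (A is shown rounded to 4 decimals, so these recover the underlying integer eigenvalues to within that precision.)
Verification: the trace of A = 1 equals the sum of eigenvalues 1, and det(A) ≈ -30.0003 matches the eigenvalue product -30.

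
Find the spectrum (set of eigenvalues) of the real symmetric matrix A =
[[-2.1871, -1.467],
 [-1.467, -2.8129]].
sigma(A) ≈ {-4, -1}

A is real symmetric, so its spectrum consists of real eigenvalues. Expanding the characteristic polynomial of the displayed matrix gives
  det(λ I - A) = p(λ) = λ^2 + (5)λ + (4).
Solving p(λ) = 0 yields eigenvalues ≈ -4, -1. (A is shown rounded to 4 decimals, so these recover the underlying integer eigenvalues to within that precision.)
Verification: the trace of A = -5 equals the sum of eigenvalues -5, and det(A) ≈ 4.0000 matches the eigenvalue product 4.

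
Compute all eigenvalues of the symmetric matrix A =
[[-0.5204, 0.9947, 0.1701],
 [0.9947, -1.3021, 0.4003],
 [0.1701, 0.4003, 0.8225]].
sigma(A) ≈ {-2, 0, 1}

A is real symmetric, so its spectrum consists of real eigenvalues. Expanding the characteristic polynomial of the displayed matrix gives
  det(λ I - A) = p(λ) = λ^3 + (1)λ^2 + (-2)λ + (0).
Solving p(λ) = 0 yields eigenvalues ≈ -2, 0, 1. (A is shown rounded to 4 decimals, so these recover the underlying integer eigenvalues to within that precision.)
Verification: the trace of A = -1 equals the sum of eigenvalues -1, and det(A) ≈ 0.0001 matches the eigenvalue product 0.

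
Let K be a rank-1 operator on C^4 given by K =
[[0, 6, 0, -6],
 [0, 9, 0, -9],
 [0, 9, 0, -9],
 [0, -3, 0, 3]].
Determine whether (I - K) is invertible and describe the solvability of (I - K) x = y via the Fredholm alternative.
(I - K) is invertible (det(I - K) = -11 ≠ 0), so for every y in C^4 the equation (I - K) x = y has a unique solution.

K has rank 1, so it is an outer product K = u v^T: every row of K is a multiple of one row vector. Reading off the entries, u = (2, 3, 3, -1) and v = (0, 3, 0, -3) (row i of K equals u_i·v^T). A rank-one matrix u v^T satisfies K u = u (v·u) and kills the (3)-dimensional subspace v^⊥, so its characteristic polynomial is lambda^3 (lambda - v·u) with v·u = tr K = 12. Hence the eigenvalues of I - K are 1 (multiplicity 3) and 1 - (12) = -11, so det(I - K) = -11. (Direct check: I - K =
[[1, -6, 0, 6],
 [0, -8, 0, 9],
 [0, -9, 1, 9],
 [0, 3, 0, -2]]
has determinant -11.) The finite-dimensional Fredholm alternative says: either (I - K) is invertible, or ker(I - K) ≠ {0} and then range(I - K) = ker((I - K)^*)^⊥, with dim ker(I - K) = dim ker((I - K)^*). Since det(I - K) ≠ 0, 1 is not an eigenvalue of K and ker(I - K) = {0}, so we are in the first case: for every y there is a unique x = (I - K)^(-1) y. Explicitly, by the Sherman–Morrison formula, (I - u v^T)^(-1) = I + u v^T/(1 - v·u), i.e. (I - K)^(-1) = I + K/(-11).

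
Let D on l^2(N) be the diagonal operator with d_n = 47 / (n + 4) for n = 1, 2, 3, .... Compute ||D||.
||D|| = 47/5 (attained at n = 1)

For D diagonal, ||D|| = sup_n |d_n| = sup_n 47/(n + 4). This is positive and strictly decreasing in n, so the supremum is attained at n = 1: d_1 = 47/(1 + 4) = 47/5. Hence ||D|| = 47/5.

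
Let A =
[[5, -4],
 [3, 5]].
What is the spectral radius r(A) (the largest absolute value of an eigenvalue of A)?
r(A) = sqrt(37) ≈ 6.0828

The eigenvalues of A are the roots of its characteristic polynomial. With M = A (coefficients from the trace and determinant):
  p(λ) = det(λ I - M) = λ^2 - 10λ + 37.
For λ^2 - 10λ + 37 the discriminant is -48. It is negative, so the roots are the complex-conjugate pair λ = 5 ± (sqrt(48)/2) i ≈ 5 ± 3.4641i. For a conjugate pair the product of the roots equals the constant term, so |λ|^2 = 37 and |λ| = sqrt(37) ≈ 6.0828.
Thus the eigenvalues (to 4 decimals) are 5 ± 3.4641i (modulus 6.0828). The spectral radius is the largest modulus: r(A) = sqrt(37) ≈ 6.0828. (Cross-check: r(A) ≤ ||A||_2 ≈ 6.6033; equality holds whenever A is normal, though it can also hold for some non-normal A.)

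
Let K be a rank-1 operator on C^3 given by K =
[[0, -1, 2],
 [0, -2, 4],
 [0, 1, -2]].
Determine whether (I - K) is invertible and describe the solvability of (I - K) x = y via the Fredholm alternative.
(I - K) is invertible (det(I - K) = 5 ≠ 0), so for every y in C^3 the equation (I - K) x = y has a unique solution.

K has rank 1, so it is an outer product K = u v^T: every row of K is a multiple of one row vector. Reading off the entries, u = (1, 2, -1) and v = (0, -1, 2) (row i of K equals u_i·v^T). A rank-one matrix u v^T satisfies K u = u (v·u) and kills the (2)-dimensional subspace v^⊥, so its characteristic polynomial is lambda^2 (lambda - v·u) with v·u = tr K = -4. Hence the eigenvalues of I - K are 1 (multiplicity 2) and 1 - (-4) = 5, so det(I - K) = 5. (Direct check: I - K =
[[1, 1, -2],
 [0, 3, -4],
 [0, -1, 3]]
has determinant 5.) The finite-dimensional Fredholm alternative says: either (I - K) is invertible, or ker(I - K) ≠ {0} and then range(I - K) = ker((I - K)^*)^⊥, with dim ker(I - K) = dim ker((I - K)^*). Since det(I - K) ≠ 0, 1 is not an eigenvalue of K and ker(I - K) = {0}, so we are in the first case: for every y there is a unique x = (I - K)^(-1) y. Explicitly, by the Sherman–Morrison formula, (I - u v^T)^(-1) = I + u v^T/(1 - v·u), i.e. (I - K)^(-1) = I + K/(5).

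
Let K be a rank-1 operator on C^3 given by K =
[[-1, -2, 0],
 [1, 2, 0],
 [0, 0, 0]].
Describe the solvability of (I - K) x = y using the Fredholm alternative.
(I - K) is singular (det(I - K) = 0, i.e. 1 ∈ sigma(K)). (I - K) x = y is solvable iff y ⊥ ker((I - K)^*) = span{(-1, -2, 0)}, i.e. iff -y_1 - 2y_2 = 0. When solvable, the solutions are x = y + c·(1, -1, 0), c arbitrary (ker(I - K) = span{(1, -1, 0)}, dimension 1).

K has rank 1, so it is an outer product K = u v^T: every row of K is a multiple of one row vector. Reading off the entries, u = (1, -1, 0) and v = (-1, -2, 0) (row i of K equals u_i·v^T). A rank-one matrix u v^T satisfies K u = u (v·u) and kills the (2)-dimensional subspace v^⊥, so its characteristic polynomial is lambda^2 (lambda - v·u) with v·u = tr K = 1. Hence the eigenvalues of I - K are 1 (multiplicity 2) and 1 - (1) = 0, so det(I - K) = 0. (Direct check: I - K =
[[2, 2, 0],
 [-1, -1, 0],
 [0, 0, 1]]
has determinant 0.) So 1 is an eigenvalue of K and (I - K) is not invertible. The finite-dimensional Fredholm alternative says: either (I - K) is invertible, or ker(I - K) ≠ {0} and then range(I - K) = ker((I - K)^*)^⊥, with dim ker(I - K) = dim ker((I - K)^*). We are in the second case, so we need both kernels. Kernel of I - K: (I - K) u = u - u (v·u) = u - u = 0, so ker(I - K) = span{u} = span{(1, -1, 0)} (it is exactly 1-dimensional because rank(I - K) = 2). Kernel of the adjoint: K is real, so (I - K)^* = I - K^T = I - v u^T, and (I - v u^T) v = v - v (u·v) = 0; hence ker((I - K)^*) = span{v} = span{(-1, -2, 0)}. Therefore (I - K) x = y is solvable iff <y, v> = 0, i.e. iff -y_1 - 2y_2 = 0. When this holds, K y = u (v·y) = 0, so (I - K) y = y and x = y is a particular solution; the full solution set is the line x = y + c·u = y + c·(1, -1, 0), c ∈ C.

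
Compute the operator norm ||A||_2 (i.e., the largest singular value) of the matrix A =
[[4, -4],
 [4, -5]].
||A||_2 = sqrt((73 + sqrt(5265))/2) ≈ 8.5311 (= sqrt(largest eigenvalue of A^T A))

||A||_2 = sigma_max(A) = sqrt(lambda_max(A^T A)). Form the symmetric matrix M = A^T A =
[[32, -36],
 [-36, 41]].
Its characteristic polynomial (trace, determinant of M give the coefficients) is
  p(λ) = det(λ I - M) = λ^2 - 73λ + 16.
For λ^2 - 73λ + 16 the discriminant is 5265. It is nonnegative but not a perfect square, so the roots are real and irrational: λ = (73 ± sqrt(5265))/2 ≈ 72.7802, 0.2198.
So the eigenvalues of A^T A are ≈ 0.2198, 72.7802 (all ≥ 0, as they must be for A^T A). The largest is λ_max = (73 + sqrt(5265))/2 ≈ 72.7802, hence ||A||_2 = sqrt(λ_max) = sqrt((73 + sqrt(5265))/2) ≈ 8.5311.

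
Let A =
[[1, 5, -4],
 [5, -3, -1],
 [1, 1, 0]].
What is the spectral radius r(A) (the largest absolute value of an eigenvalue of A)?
r(A) ≈ 6.4397

The eigenvalues of A are the roots of its characteristic polynomial. With M = A (coefficients from the trace, the sum of principal 2x2 minors, and det A):
  p(λ) = det(λ I - M) = λ^3 + 2λ^2 - 23λ + 36.
No integer candidate from the rational root theorem (±divisors of 36) is a root, so the roots are irrational. The cubic discriminant is Δ = -15168 < 0, so there is one real root and a complex-conjugate pair. p(-7) = -48 and p(-6) = 30 have opposite signs, so a root lies in (-7, -6); Newton's method refines it to λ ≈ -6.4397. Dividing out (λ - (-6.4397)) leaves approximately λ^2 - 4.4397λ + 5.5903. For λ^2 - 4.4397λ + 5.5903 the discriminant is -2.6504. It is negative, so the remaining roots are the complex-conjugate pair λ ≈ 2.2198 ± 0.814i. Their product equals the constant term, so |λ|^2 ≈ 5.5903 and |λ| ≈ 2.3644.
Thus the eigenvalues (to 4 decimals) are -6.4397 (modulus 6.4397); 2.2198 ± 0.814i (modulus 2.3644). The spectral radius is the largest modulus: r(A) ≈ 6.4397. (Cross-check: r(A) ≤ ||A||_2 ≈ 6.7723; equality holds whenever A is normal, though it can also hold for some non-normal A.)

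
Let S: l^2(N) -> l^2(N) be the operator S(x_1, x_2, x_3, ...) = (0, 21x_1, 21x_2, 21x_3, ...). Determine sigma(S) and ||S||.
sigma(S) = closed disk {z in C : |z| ≤ 21}; ||S|| = 21

Note S = 21·U where U is the unit right shift (U x)_k = x_{k-1} (with x_0 := 0); so ||S|| = 21||U|| and sigma(S) = 21·sigma(U). ||S x||^2 = sum_{k≥1} |21x_k|^2 = 441||x||^2, so ||S|| = 21 and sigma(S) ⊂ {|z| ≤ 21}. For any |lambda| < 21, the equation (S - lambda I) x = 0 forces x_1 = 0, then 21x_k = lambda x_{k+1} ⇒ x = 0, so S has no eigenvalues. But (S - lambda I) is not surjective for |lambda| < 21: solving (S - lambda I) x = e_1 would require x_n proportional to (lambda/21)^(-n), which is not in l^2. So every |lambda| < 21 lies in the residual spectrum. The boundary |lambda| = 21 is in the approximate point spectrum (the spectrum is closed). Hence sigma(S) is the closed disk of radius 21.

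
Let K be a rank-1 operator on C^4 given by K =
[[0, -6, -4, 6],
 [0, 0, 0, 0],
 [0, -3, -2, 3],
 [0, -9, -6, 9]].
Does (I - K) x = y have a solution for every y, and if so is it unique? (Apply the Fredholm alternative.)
(I - K) is invertible (det(I - K) = -6 ≠ 0), so for every y in C^4 the equation (I - K) x = y has a unique solution.

K has rank 1, so it is an outer product K = u v^T: every row of K is a multiple of one row vector. Reading off the entries, u = (2, 0, 1, 3) and v = (0, -3, -2, 3) (row i of K equals u_i·v^T). A rank-one matrix u v^T satisfies K u = u (v·u) and kills the (3)-dimensional subspace v^⊥, so its characteristic polynomial is lambda^3 (lambda - v·u) with v·u = tr K = 7. Hence the eigenvalues of I - K are 1 (multiplicity 3) and 1 - (7) = -6, so det(I - K) = -6. (Direct check: I - K =
[[1, 6, 4, -6],
 [0, 1, 0, 0],
 [0, 3, 3, -3],
 [0, 9, 6, -8]]
has determinant -6.) The finite-dimensional Fredholm alternative says: either (I - K) is invertible, or ker(I - K) ≠ {0} and then range(I - K) = ker((I - K)^*)^⊥, with dim ker(I - K) = dim ker((I - K)^*). Since det(I - K) ≠ 0, 1 is not an eigenvalue of K and ker(I - K) = {0}, so we are in the first case: for every y there is a unique x = (I - K)^(-1) y. Explicitly, by the Sherman–Morrison formula, (I - u v^T)^(-1) = I + u v^T/(1 - v·u), i.e. (I - K)^(-1) = I + K/(-6).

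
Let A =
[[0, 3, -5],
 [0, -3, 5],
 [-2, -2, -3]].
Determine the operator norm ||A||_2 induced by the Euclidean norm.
||A||_2 = sqrt(71) ≈ 8.4261 (= sqrt(largest eigenvalue of A^T A))

||A||_2 = sigma_max(A) = sqrt(lambda_max(A^T A)). Form the symmetric matrix M = A^T A =
[[4, 4, 6],
 [4, 22, -24],
 [6, -24, 59]].
Its characteristic polynomial (trace, sum of principal 2x2 minors, determinant of M give the coefficients) is
  p(λ) = det(λ I - M) = λ^3 - 85λ^2 + 994λ.
The constant term is 0, so λ = 0 is a root. Dividing out λ leaves p(λ) = λ(λ^2 - 85λ + 994). For λ^2 - 85λ + 994 the discriminant is 3249. It is a perfect square (57^2), so the roots are rational: λ = (85 ± 57)/2 = 71, 14.
So the eigenvalues of A^T A are ≈ 0, 14, 71 (all ≥ 0, as they must be for A^T A). The largest is λ_max = 71, hence ||A||_2 = sqrt(λ_max) = sqrt(71) ≈ 8.4261.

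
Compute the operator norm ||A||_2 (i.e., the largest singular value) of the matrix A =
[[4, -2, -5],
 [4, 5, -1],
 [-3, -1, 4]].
||A||_2 ≈ 8.9175 (= sqrt(largest eigenvalue of A^T A))

||A||_2 = sigma_max(A) = sqrt(lambda_max(A^T A)). Form the symmetric matrix M = A^T A =
[[41, 15, -36],
 [15, 30, 1],
 [-36, 1, 42]].
Its characteristic polynomial (trace, sum of principal 2x2 minors, determinant of M give the coefficients) is
  p(λ) = det(λ I - M) = λ^3 - 113λ^2 + 2690λ - 2209.
No integer candidate from the rational root theorem (±divisors of 2209) is a root, so the roots are irrational. The cubic discriminant is Δ = 13742590761 > 0, so there are three distinct real roots. p(0) = -2209 and p(1) = 369 have opposite signs, so a root lies in (0, 1); Newton's method refines it to λ ≈ 0.8514. p(32) = 927 and p(33) = -559 have opposite signs, so a root lies in (32, 33); Newton's method refines it to λ ≈ 32.6262. p(79) = -1893 and p(80) = 1791 have opposite signs, so a root lies in (79, 80); Newton's method refines it to λ ≈ 79.5223. Check (Vieta): the three roots sum to 113, matching tr M = 113.
So the eigenvalues of A^T A are ≈ 0.8514, 32.6262, 79.5223 (all ≥ 0, as they must be for A^T A). The largest is λ_max ≈ 79.5223, hence ||A||_2 = sqrt(λ_max) ≈ 8.9175.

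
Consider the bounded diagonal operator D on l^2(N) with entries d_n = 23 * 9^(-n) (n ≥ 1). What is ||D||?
||D|| = 23/9 (attained at n = 1)

For D diagonal, ||D|| = sup_n |d_n|. The sequence d_n = 23 * 9^(-n) is positive and strictly decreasing (ratio 9^(-1) < 1), so the supremum is d_1 = 23/9. Hence ||D|| = 23/9.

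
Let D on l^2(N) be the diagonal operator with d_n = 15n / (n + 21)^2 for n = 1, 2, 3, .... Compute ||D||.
||D|| = 5/28 (attained at n = 21)

For D diagonal, ||D|| = sup_n |d_n|. Treat f(x) = 15x / (x + 21)^2 for real x > 0. By the quotient rule, f'(x) = 15(21 - x)/(x + 21)^3, which is positive for x < 21 and negative for x > 21. So f has a unique maximum at x = 21, and since 21 is a positive integer, the supremum over n ≥ 1 is attained at n = 21: d_21 = 15·21/(21 + 21)^2 = 15·21/1764 = 5/28. Hence ||D|| = 5/28.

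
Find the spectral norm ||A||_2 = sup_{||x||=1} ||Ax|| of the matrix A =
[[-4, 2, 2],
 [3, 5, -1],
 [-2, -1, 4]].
||A||_2 ≈ 7.0473 (= sqrt(largest eigenvalue of A^T A))

||A||_2 = sigma_max(A) = sqrt(lambda_max(A^T A)). Form the symmetric matrix M = A^T A =
[[29, 9, -19],
 [9, 30, -5],
 [-19, -5, 21]].
Its characteristic polynomial (trace, sum of principal 2x2 minors, determinant of M give the coefficients) is
  p(λ) = det(λ I - M) = λ^3 - 80λ^2 + 1642λ - 6724.
No integer candidate from the rational root theorem (±divisors of 6724) is a root, so the roots are irrational. The cubic discriminant is Δ = 454327216 > 0, so there are three distinct real roots. p(5) = -389 and p(6) = 464 have opposite signs, so a root lies in (5, 6); Newton's method refines it to λ ≈ 5.4377. p(24) = 428 and p(25) = -49 have opposite signs, so a root lies in (24, 25); Newton's method refines it to λ ≈ 24.8984. p(49) = -697 and p(50) = 376 have opposite signs, so a root lies in (49, 50); Newton's method refines it to λ ≈ 49.6639. Check (Vieta): the three roots sum to 80, matching tr M = 80.
So the eigenvalues of A^T A are ≈ 5.4377, 24.8984, 49.6639 (all ≥ 0, as they must be for A^T A). The largest is λ_max ≈ 49.6639, hence ||A||_2 = sqrt(λ_max) ≈ 7.0473.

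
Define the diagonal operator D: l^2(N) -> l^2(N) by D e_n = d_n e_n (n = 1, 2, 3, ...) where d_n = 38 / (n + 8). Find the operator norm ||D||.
||D|| = 38/9 (attained at n = 1)

For D diagonal, ||D|| = sup_n |d_n| = sup_n 38/(n + 8). This is positive and strictly decreasing in n, so the supremum is attained at n = 1: d_1 = 38/(1 + 8) = 38/9. Hence ||D|| = 38/9.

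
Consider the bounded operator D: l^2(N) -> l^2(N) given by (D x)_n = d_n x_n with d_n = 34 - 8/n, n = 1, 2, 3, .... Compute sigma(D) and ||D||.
sigma(D) = {34 - 8/n : n ≥ 1} ∪ {34}; ||D|| = 34

A bounded diagonal operator on l^2 with diagonal entries d_n has spectrum equal to the closure of {d_n : n ≥ 1}: every d_n is an eigenvalue (with eigenvector e_n), so {d_n} ⊂ sigma(D); the spectrum is closed, so its closure is too; and for lambda not in the closure, (D - lambda I) has bounded inverse (the diagonal entries 1/(d_n - lambda) are bounded). For our sequence d_n = 34 - 8/n, n = 1, 2, 3, ...:
  - {d_n} = {34 - 8/n : n ≥ 1}; the only limit point is 34
  - closure = {34 - 8/n : n ≥ 1} ∪ {34}
For the norm: a diagonal operator has ||D|| = sup_n |d_n|. Here d_n = 34 - 8/n increases monotonically from d_1 = 26 toward 34, with all terms in [26, 34); so sup_n |d_n| = 34 (the supremum is the limit, not attained). So ||D|| = 34.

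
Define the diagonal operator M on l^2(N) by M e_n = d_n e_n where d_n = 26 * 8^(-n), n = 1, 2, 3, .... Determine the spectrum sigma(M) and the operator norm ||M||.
sigma(M) = {26 * 8^(-n) : n ≥ 1} ∪ {0}; ||M|| = 13/4

A bounded diagonal operator on l^2 with diagonal entries d_n has spectrum equal to the closure of {d_n : n ≥ 1}: every d_n is an eigenvalue (with eigenvector e_n), so {d_n} ⊂ sigma(M); the spectrum is closed, so its closure is too; and for lambda not in the closure, (M - lambda I) has bounded inverse (the diagonal entries 1/(d_n - lambda) are bounded). For our sequence d_n = 26 * 8^(-n), n = 1, 2, 3, ...:
  - {d_n} = {26 * 8^(-n) : n ≥ 1}; the only limit point is 0
  - closure = {26 * 8^(-n) : n ≥ 1} ∪ {0}
For the norm: a diagonal operator has ||M|| = sup_n |d_n|. Here d_n = 26 * 8^(-n) is positive and decreasing, so sup_n |d_n| = d_1 = 26/8 = 13/4. So ||M|| = 13/4.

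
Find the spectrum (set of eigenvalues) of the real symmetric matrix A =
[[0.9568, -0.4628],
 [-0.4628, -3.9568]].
sigma(A) ≈ {-4, 1}

A is real symmetric, so its spectrum consists of real eigenvalues. Expanding the characteristic polynomial of the displayed matrix gives
  det(λ I - A) = p(λ) = λ^2 + (3)λ + (-4).
Solving p(λ) = 0 yields eigenvalues ≈ -4, 1. (A is shown rounded to 4 decimals, so these recover the underlying integer eigenvalues to within that precision.)
Verification: the trace of A = -3 equals the sum of eigenvalues -3, and det(A) ≈ -4.0001 matches the eigenvalue product -4.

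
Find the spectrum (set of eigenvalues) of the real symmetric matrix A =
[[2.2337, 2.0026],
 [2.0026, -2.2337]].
sigma(A) ≈ {-3, 3}

A is real symmetric, so its spectrum consists of real eigenvalues. Expanding the characteristic polynomial of the displayed matrix gives
  det(λ I - A) = p(λ) = λ^2 + (0)λ + (-9).
Solving p(λ) = 0 yields eigenvalues ≈ -3, 3. (A is shown rounded to 4 decimals, so these recover the underlying integer eigenvalues to within that precision.)
Verification: the trace of A = 0 equals the sum of eigenvalues 0, and det(A) ≈ -8.9998 matches the eigenvalue product -9.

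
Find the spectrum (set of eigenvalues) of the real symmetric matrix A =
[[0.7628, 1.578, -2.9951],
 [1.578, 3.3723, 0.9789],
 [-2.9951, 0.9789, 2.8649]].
sigma(A) ≈ {-2, 4, 5}

A is real symmetric, so its spectrum consists of real eigenvalues. Expanding the characteristic polynomial of the displayed matrix gives
  det(λ I - A) = p(λ) = λ^3 + (-7)λ^2 + (2)λ + (40).
Solving p(λ) = 0 yields eigenvalues ≈ -2, 4, 5. (A is shown rounded to 4 decimals, so these recover the underlying integer eigenvalues to within that precision.)
Verification: the trace of A = 7 equals the sum of eigenvalues 7, and det(A) ≈ -39.9999 matches the eigenvalue product -40.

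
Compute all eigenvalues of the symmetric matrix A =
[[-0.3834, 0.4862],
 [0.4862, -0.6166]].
sigma(A) ≈ {-1, 0}

A is real symmetric, so its spectrum consists of real eigenvalues. Expanding the characteristic polynomial of the displayed matrix gives
  det(λ I - A) = p(λ) = λ^2 + (1)λ + (0).
Solving p(λ) = 0 yields eigenvalues ≈ -1, 0. (A is shown rounded to 4 decimals, so these recover the underlying integer eigenvalues to within that precision.)
Verification: the trace of A = -1 equals the sum of eigenvalues -1, and det(A) ≈ 0.0000 matches the eigenvalue product 0.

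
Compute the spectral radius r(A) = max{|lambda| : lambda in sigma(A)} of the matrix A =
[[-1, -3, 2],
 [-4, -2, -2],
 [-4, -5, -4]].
r(A) = 5

The eigenvalues of A are the roots of its characteristic polynomial. With M = A (coefficients from the trace, the sum of principal 2x2 minors, and det A):
  p(λ) = det(λ I - M) = λ^3 + 7λ^2 - 50.
By the rational root theorem any rational root is an integer divisor of 50. Testing λ = -5: p(-5) = -125 + 175 + 0 - 50 = 0, so λ = -5 is a root. Dividing out (λ + 5) leaves p(λ) = (λ + 5)(λ^2 + 2λ - 10). For λ^2 + 2λ - 10 the discriminant is 44. It is nonnegative but not a perfect square, so the roots are real and irrational: λ = (-2 ± sqrt(44))/2 ≈ 2.3166, -4.3166.
Thus the eigenvalues (to 4 decimals) are 2.3166 (modulus 2.3166); -4.3166 (modulus 4.3166); -5 (modulus 5). The spectral radius is the largest modulus: r(A) = 5. (Cross-check: r(A) ≤ ||A||_2 ≈ 8.98; equality holds whenever A is normal, though it can also hold for some non-normal A.)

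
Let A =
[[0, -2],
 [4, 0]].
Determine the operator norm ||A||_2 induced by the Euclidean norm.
||A||_2 = 4 (= sqrt(largest eigenvalue of A^T A))

||A||_2 = sigma_max(A) = sqrt(lambda_max(A^T A)). Form the symmetric matrix M = A^T A =
[[16, 0],
 [0, 4]].
Its characteristic polynomial (trace, determinant of M give the coefficients) is
  p(λ) = det(λ I - M) = λ^2 - 20λ + 64.
For λ^2 - 20λ + 64 the discriminant is 144. It is a perfect square (12^2), so the roots are rational: λ = (20 ± 12)/2 = 16, 4.
So the eigenvalues of A^T A are ≈ 4, 16 (all ≥ 0, as they must be for A^T A). The largest is λ_max = 16, hence ||A||_2 = sqrt(λ_max) = 4.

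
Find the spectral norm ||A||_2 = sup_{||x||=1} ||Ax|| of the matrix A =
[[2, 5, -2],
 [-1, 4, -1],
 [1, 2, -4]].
||A||_2 ≈ 7.7513 (= sqrt(largest eigenvalue of A^T A))

||A||_2 = sigma_max(A) = sqrt(lambda_max(A^T A)). Form the symmetric matrix M = A^T A =
[[6, 8, -7],
 [8, 45, -22],
 [-7, -22, 21]].
Its characteristic polynomial (trace, sum of principal 2x2 minors, determinant of M give the coefficients) is
  p(λ) = det(λ I - M) = λ^3 - 72λ^2 + 744λ - 1681.
No integer candidate from the rational root theorem (±divisors of 1681) is a root, so the roots are irrational. The cubic discriminant is Δ = 257052933 > 0, so there are three distinct real roots. p(3) = -70 and p(4) = 207 have opposite signs, so a root lies in (3, 4); Newton's method refines it to λ ≈ 3.2151. p(8) = 175 and p(9) = -88 have opposite signs, so a root lies in (8, 9); Newton's method refines it to λ ≈ 8.7022. p(60) = -241 and p(61) = 2772 have opposite signs, so a root lies in (60, 61); Newton's method refines it to λ ≈ 60.0827. Check (Vieta): the three roots sum to 72, matching tr M = 72.
So the eigenvalues of A^T A are ≈ 3.2151, 8.7022, 60.0827 (all ≥ 0, as they must be for A^T A). The largest is λ_max ≈ 60.0827, hence ||A||_2 = sqrt(λ_max) ≈ 7.7513.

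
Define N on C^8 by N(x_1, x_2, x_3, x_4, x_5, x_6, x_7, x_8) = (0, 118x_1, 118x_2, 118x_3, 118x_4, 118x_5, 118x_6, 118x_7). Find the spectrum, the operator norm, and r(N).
sigma(N) = {0}; ||N|| = 118; r(N) = 0. (N is nilpotent with N^8 = 0.)

On C^8, N is a strictly lower-triangular matrix with 118 on the subdiagonal and zeros elsewhere, so its characteristic polynomial is lambda^8 and every eigenvalue is 0: sigma(N) = {0}. For the operator norm, N e_i = 118e_{i+1} for i = 1, ..., 7 and N e_8 = 0, so the singular values of N are 118 (with multiplicity 7) and 0; hence ||N|| = 118. The spectral radius r(N) = max|lambda| = 0. Note ||N|| > r(N) — characteristic of non-normal nilpotent operators. Indeed N^8 = 0.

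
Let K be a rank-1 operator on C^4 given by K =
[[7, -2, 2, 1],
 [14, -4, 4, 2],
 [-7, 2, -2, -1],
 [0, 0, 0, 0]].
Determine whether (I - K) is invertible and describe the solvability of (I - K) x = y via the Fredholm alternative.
(I - K) is singular (det(I - K) = 0, i.e. 1 ∈ sigma(K)). (I - K) x = y is solvable iff y ⊥ ker((I - K)^*) = span{(7, -2, 2, 1)}, i.e. iff 7y_1 - 2y_2 + 2y_3 + y_4 = 0. When solvable, the solutions are x = y + c·(1, 2, -1, 0), c arbitrary (ker(I - K) = span{(1, 2, -1, 0)}, dimension 1).

K has rank 1, so it is an outer product K = u v^T: every row of K is a multiple of one row vector. Reading off the entries, u = (1, 2, -1, 0) and v = (7, -2, 2, 1) (row i of K equals u_i·v^T). A rank-one matrix u v^T satisfies K u = u (v·u) and kills the (3)-dimensional subspace v^⊥, so its characteristic polynomial is lambda^3 (lambda - v·u) with v·u = tr K = 1. Hence the eigenvalues of I - K are 1 (multiplicity 3) and 1 - (1) = 0, so det(I - K) = 0. (Direct check: I - K =
[[-6, 2, -2, -1],
 [-14, 5, -4, -2],
 [7, -2, 3, 1],
 [0, 0, 0, 1]]
has determinant 0.) So 1 is an eigenvalue of K and (I - K) is not invertible. The finite-dimensional Fredholm alternative says: either (I - K) is invertible, or ker(I - K) ≠ {0} and then range(I - K) = ker((I - K)^*)^⊥, with dim ker(I - K) = dim ker((I - K)^*). We are in the second case, so we need both kernels. Kernel of I - K: (I - K) u = u - u (v·u) = u - u = 0, so ker(I - K) = span{u} = span{(1, 2, -1, 0)} (it is exactly 1-dimensional because rank(I - K) = 3). Kernel of the adjoint: K is real, so (I - K)^* = I - K^T = I - v u^T, and (I - v u^T) v = v - v (u·v) = 0; hence ker((I - K)^*) = span{v} = span{(7, -2, 2, 1)}. Therefore (I - K) x = y is solvable iff <y, v> = 0, i.e. iff 7y_1 - 2y_2 + 2y_3 + y_4 = 0. When this holds, K y = u (v·y) = 0, so (I - K) y = y and x = y is a particular solution; the full solution set is the line x = y + c·u = y + c·(1, 2, -1, 0), c ∈ C.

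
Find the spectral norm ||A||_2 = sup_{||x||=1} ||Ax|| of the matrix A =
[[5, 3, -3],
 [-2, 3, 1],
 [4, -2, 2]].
||A||_2 ≈ 6.9256 (= sqrt(largest eigenvalue of A^T A))

||A||_2 = sigma_max(A) = sqrt(lambda_max(A^T A)). Form the symmetric matrix M = A^T A =
[[45, 1, -9],
 [1, 22, -10],
 [-9, -10, 14]].
Its characteristic polynomial (trace, sum of principal 2x2 minors, determinant of M give the coefficients) is
  p(λ) = det(λ I - M) = λ^3 - 81λ^2 + 1746λ - 7744.
No integer candidate from the rational root theorem (±divisors of 7744) is a root, so the roots are irrational. The cubic discriminant is Δ = 343036836 > 0, so there are three distinct real roots. p(5) = -914 and p(6) = 32 have opposite signs, so a root lies in (5, 6); Newton's method refines it to λ ≈ 5.9638. p(27) = 32 and p(28) = -408 have opposite signs, so a root lies in (27, 28); Newton's method refines it to λ ≈ 27.0726. p(47) = -788 and p(48) = 32 have opposite signs, so a root lies in (47, 48); Newton's method refines it to λ ≈ 47.9636. Check (Vieta): the three roots sum to 81, matching tr M = 81.
So the eigenvalues of A^T A are ≈ 5.9638, 27.0726, 47.9636 (all ≥ 0, as they must be for A^T A). The largest is λ_max ≈ 47.9636, hence ||A||_2 = sqrt(λ_max) ≈ 6.9256.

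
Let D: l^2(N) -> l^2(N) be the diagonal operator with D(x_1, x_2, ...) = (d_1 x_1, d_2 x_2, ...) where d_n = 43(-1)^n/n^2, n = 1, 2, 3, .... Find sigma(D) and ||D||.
sigma(D) = {43(-1)^n/n^2 : n ≥ 1} ∪ {0}; ||D|| = 43

A bounded diagonal operator on l^2 with diagonal entries d_n has spectrum equal to the closure of {d_n : n ≥ 1}: every d_n is an eigenvalue (with eigenvector e_n), so {d_n} ⊂ sigma(D); the spectrum is closed, so its closure is too; and for lambda not in the closure, (D - lambda I) has bounded inverse (the diagonal entries 1/(d_n - lambda) are bounded). For our sequence d_n = 43(-1)^n/n^2, n = 1, 2, 3, ...:
  - {d_n} = {43(-1)^n/n^2 : n ≥ 1}; the only limit point is 0
  - closure = {43(-1)^n/n^2 : n ≥ 1} ∪ {0}
For the norm: a diagonal operator has ||D|| = sup_n |d_n|. Here |d_n| = 43/n^2 is decreasing, so sup_n |d_n| = |d_1| = 43. So ||D|| = 43.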